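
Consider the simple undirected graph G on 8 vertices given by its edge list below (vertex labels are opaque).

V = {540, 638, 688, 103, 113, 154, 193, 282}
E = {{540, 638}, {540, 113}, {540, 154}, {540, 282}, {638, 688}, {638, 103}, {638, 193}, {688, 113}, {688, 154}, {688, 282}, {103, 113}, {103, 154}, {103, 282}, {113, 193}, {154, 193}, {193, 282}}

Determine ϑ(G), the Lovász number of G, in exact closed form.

deg(113) = 4; N(113) = {540, 688, 103, 193}.
Vertex 540 has 4 neighbors: 638, 113, 154, 282.
N(282) = {540, 688, 103, 193}, |N(282)| = 4.
N(193) = {638, 113, 154, 282}, |N(193)| = 4.
Complete multipartite on [4, 4]: sandwich collapses at ϑ=4.
= 4.000000000… (decimal).
4 ≤ 4 ≤ 4: collapsed.

4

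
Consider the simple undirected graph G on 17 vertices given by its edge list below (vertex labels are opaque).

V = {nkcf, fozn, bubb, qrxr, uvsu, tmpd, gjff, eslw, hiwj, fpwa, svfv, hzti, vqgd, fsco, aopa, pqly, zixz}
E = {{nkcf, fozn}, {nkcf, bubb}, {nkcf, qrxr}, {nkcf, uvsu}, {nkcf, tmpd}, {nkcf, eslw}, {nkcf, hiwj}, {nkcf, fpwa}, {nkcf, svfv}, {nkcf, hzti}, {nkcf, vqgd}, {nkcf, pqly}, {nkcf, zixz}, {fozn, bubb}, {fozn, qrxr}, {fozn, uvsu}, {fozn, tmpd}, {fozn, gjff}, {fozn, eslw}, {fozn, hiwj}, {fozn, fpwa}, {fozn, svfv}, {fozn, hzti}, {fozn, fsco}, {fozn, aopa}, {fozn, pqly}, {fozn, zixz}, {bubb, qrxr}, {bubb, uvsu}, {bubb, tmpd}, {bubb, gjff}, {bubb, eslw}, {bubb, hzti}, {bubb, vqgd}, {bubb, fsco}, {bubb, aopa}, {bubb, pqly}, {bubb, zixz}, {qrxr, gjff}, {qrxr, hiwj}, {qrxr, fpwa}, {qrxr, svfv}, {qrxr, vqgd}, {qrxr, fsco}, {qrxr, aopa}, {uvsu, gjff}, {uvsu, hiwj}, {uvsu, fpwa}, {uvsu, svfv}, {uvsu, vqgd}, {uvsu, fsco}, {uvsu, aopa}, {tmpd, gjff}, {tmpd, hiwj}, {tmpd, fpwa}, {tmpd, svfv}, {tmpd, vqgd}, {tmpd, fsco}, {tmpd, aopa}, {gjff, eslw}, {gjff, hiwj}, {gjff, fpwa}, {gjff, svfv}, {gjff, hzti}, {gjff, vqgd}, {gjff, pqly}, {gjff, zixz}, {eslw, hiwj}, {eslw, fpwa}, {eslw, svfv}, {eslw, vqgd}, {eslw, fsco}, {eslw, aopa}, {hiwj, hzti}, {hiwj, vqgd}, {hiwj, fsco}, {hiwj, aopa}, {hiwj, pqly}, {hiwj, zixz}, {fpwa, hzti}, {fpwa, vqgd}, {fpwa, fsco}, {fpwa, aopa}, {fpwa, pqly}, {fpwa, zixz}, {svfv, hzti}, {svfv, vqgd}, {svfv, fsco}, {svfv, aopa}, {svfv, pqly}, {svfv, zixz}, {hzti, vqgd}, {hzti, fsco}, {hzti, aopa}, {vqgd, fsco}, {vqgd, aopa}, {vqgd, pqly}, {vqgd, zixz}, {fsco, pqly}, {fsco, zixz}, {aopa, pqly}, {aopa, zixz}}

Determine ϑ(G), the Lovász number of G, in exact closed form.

7

N(hiwj) = {nkcf, fozn, qrxr, uvsu, tmpd, gjff, eslw, hzti, vqgd, fsco, aopa, pqly, zixz}, |N(hiwj)| = 13.
Vertex tmpd has 10 neighbors: nkcf, fozn, bubb, gjff, hiwj, fpwa, svfv, vqgd, fsco, aopa.
N(pqly) = {nkcf, fozn, bubb, gjff, hiwj, fpwa, svfv, vqgd, fsco, aopa}, |N(pqly)| = 10.
N(fsco) = {fozn, bubb, qrxr, uvsu, tmpd, eslw, hiwj, fpwa, svfv, hzti, vqgd, pqly, zixz}, |N(fsco)| = 13.
G = K_{7,4,4,2}: α = 7 = χ(Ḡ), so ϑ = 7.
≈ 7.000000000 (to 9 d.p.).
α=7, χ(Ḡ)=7; ϑ=7 lies between (collapsed).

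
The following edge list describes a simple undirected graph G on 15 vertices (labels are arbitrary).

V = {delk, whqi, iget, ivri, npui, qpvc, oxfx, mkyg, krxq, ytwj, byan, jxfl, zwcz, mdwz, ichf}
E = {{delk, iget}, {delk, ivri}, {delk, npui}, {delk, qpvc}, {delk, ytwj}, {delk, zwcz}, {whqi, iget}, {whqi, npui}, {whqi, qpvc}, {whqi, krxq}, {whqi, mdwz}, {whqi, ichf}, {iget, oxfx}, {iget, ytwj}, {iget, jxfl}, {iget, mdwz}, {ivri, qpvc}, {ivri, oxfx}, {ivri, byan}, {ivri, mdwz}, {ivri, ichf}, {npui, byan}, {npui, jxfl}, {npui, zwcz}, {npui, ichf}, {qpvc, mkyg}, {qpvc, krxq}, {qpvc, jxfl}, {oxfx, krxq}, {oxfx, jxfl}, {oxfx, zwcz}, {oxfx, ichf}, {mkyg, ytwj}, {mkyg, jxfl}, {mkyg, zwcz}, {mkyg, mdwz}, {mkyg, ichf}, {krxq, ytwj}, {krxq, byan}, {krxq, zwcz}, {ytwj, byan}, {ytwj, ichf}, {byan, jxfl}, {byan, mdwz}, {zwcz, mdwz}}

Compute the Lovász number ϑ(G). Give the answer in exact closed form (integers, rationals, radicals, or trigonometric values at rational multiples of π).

5

Vertex jxfl has 6 neighbors: iget, npui, qpvc, oxfx, mkyg, byan.
Vertex mkyg has 6 neighbors: qpvc, ytwj, jxfl, zwcz, mdwz, ichf.
Vertex qpvc has 6 neighbors: delk, whqi, ivri, mkyg, krxq, jxfl.
N(ivri) = {delk, qpvc, oxfx, byan, mdwz, ichf}, |N(ivri)| = 6.
deg(v) = 6 for all v (|V|=15); Kneser K(6,2) on C(6,2)=15 vertices.
spec(A) ≈ [6.0, 1.0, -3.0] (distinct, 6 d.p.).
Lovász (edge-transitive): ϑ = −15·(-3)/((6)−(-3)) = 5.
= 5.0000000… (decimal).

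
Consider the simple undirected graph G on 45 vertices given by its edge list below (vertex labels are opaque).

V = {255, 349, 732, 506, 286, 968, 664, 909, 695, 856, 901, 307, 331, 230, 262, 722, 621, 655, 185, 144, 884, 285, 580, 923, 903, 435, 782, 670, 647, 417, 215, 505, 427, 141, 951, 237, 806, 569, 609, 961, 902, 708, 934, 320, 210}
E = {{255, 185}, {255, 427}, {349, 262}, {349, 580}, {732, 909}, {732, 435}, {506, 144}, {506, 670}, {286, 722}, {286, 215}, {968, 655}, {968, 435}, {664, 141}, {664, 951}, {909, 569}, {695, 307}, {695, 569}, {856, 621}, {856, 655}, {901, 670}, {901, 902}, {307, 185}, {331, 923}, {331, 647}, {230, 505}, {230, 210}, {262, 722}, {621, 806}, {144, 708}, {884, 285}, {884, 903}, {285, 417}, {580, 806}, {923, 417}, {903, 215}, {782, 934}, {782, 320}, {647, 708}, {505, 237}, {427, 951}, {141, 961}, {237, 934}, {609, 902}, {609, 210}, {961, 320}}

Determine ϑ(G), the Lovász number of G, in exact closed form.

45*cos(pi/45)/(cos(pi/45) + 1)

deg(417) = 2; N(417) = {285, 923}.
Vertex 285 has 2 neighbors: 884, 417.
deg(923) = 2; N(923) = {331, 417}.
deg(708) = 2; N(708) = {144, 647}.
2-regular, N=45; this is C_{45}, the 45-cycle.
The 23 distinct eigenvalues: [2.0, 1.981, 1.923, 1.827, 1.696, 1.532, 1.338, 1.118, 0.877, 0.618, 0.347, 0.07, -0.209, -0.484, -0.749, -1.0, -1.231, -1.439, -1.618, -1.766, -1.879, -1.956, -1.995].
−45·(-2*cos(pi/45)) / ((2)−(-2*cos(pi/45))) = 45*cos(pi/45)/(cos(pi/45) + 1) = ϑ(G).
Numerically 22.472562.
22 ≤ 45*cos(pi/45)/(cos(pi/45) + 1) ≤ 23: both strict.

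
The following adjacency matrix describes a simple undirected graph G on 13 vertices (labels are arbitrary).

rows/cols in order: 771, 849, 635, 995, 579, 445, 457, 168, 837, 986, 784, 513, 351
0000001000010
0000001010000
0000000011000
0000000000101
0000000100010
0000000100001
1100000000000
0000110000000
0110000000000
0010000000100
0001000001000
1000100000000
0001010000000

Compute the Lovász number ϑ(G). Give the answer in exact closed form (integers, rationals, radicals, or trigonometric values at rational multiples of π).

13*cos(pi/13)/(cos(pi/13) + 1)

N(351) = {995, 445}, |N(351)| = 2.
Vertex 168 has 2 neighbors: 579, 445.
deg(445) = 2; N(445) = {168, 351}.
N(784) = {995, 986}, |N(784)| = 2.
13-vertex 2-regular graph: the odd cycle C_{13}.
spec(A) ≈ [2.0, 1.77091, 1.13613, 0.24107, -0.70921, -1.49702, -1.94188] (distinct, 5 d.p.).
With N=13: ϑ(G) = 13·(-(-1)*2*cos(pi/13))/(2−(-2*cos(pi/13))) = 13*cos(pi/13)/(cos(pi/13) + 1).
= 6.4042… (decimal).
Lovász sandwich 6 ≤ 13*cos(pi/13)/(cos(pi/13) + 1) ≤ 7: both strict.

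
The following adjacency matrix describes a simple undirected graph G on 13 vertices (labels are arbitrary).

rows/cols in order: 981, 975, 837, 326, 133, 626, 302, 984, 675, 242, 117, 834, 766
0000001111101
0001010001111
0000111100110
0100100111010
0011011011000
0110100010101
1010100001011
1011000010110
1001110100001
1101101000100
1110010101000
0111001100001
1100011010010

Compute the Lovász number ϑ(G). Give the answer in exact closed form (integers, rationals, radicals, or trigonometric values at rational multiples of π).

N(834) = {975, 837, 326, 302, 984, 766}, |N(834)| = 6.
N(626) = {975, 837, 133, 675, 117, 766}, |N(626)| = 6.
N(981) = {302, 984, 675, 242, 117, 766}, |N(981)| = 6.
deg(302) = 6; N(302) = {981, 837, 133, 242, 834, 766}.
13-vertex 6-regular graph: SR(13,6,2,3) — a Paley graph.
spec(A) ≈ [6.0, 1.30278, -2.30278] (distinct, 5 d.p.).
ϑ = −N·λ_min/(λ_max−λ_min) = −13·(-sqrt(13)/2 - 1/2)/(6−(-sqrt(13)/2 - 1/2)) = sqrt(13).
ϑ(G) ≈ 3.6055513.

sqrt(13)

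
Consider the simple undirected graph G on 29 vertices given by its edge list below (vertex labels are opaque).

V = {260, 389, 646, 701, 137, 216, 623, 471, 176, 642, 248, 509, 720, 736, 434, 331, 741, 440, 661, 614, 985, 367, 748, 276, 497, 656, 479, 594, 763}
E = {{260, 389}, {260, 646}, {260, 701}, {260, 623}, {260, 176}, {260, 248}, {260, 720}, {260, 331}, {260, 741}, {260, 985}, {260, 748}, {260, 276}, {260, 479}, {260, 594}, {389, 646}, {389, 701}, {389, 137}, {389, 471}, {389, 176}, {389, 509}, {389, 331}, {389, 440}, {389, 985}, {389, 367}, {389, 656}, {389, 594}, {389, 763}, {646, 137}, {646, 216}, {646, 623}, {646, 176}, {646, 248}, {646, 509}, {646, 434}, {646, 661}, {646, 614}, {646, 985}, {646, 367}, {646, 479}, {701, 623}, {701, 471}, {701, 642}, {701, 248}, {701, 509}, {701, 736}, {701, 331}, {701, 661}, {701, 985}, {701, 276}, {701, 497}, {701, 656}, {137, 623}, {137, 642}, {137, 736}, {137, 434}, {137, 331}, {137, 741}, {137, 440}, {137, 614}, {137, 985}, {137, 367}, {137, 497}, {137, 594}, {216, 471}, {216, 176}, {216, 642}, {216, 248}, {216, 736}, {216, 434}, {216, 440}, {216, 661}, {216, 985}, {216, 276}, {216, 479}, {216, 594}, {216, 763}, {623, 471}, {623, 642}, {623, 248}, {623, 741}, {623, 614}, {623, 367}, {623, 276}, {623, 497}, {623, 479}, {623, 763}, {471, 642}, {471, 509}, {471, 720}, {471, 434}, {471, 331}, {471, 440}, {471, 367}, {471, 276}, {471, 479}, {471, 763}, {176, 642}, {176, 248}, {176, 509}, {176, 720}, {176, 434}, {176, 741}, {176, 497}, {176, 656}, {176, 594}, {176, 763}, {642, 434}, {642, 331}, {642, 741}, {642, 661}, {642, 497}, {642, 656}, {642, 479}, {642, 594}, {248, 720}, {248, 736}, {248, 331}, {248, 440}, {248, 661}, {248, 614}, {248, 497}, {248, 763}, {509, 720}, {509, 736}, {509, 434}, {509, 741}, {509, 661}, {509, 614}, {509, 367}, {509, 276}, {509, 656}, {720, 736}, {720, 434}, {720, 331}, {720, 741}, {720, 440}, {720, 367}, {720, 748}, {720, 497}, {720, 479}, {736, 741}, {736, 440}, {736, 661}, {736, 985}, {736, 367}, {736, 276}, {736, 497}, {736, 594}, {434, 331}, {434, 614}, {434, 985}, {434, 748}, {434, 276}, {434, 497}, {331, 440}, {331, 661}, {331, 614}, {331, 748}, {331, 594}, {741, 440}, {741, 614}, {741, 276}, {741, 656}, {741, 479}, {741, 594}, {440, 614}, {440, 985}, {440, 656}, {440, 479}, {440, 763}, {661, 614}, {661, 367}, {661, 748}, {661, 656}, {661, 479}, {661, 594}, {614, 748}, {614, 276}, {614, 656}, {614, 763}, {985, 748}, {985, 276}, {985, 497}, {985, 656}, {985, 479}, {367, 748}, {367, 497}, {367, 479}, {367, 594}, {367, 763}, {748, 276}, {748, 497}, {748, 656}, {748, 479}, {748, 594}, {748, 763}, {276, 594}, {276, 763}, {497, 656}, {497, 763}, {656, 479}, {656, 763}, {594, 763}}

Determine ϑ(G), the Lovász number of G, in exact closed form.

sqrt(29)

Vertex 176 has 14 neighbors: 260, 389, 646, 216, 642, 248, 509, 720, 434, 741, 497, 656, 594, 763.
Vertex 389 has 14 neighbors: 260, 646, 701, 137, 471, 176, 509, 331, 440, 985, 367, 656, 594, 763.
deg(741) = 14; N(741) = {260, 137, 623, 176, 642, 509, 720, 736, 440, 614, 276, 656, 479, 594}.
deg(748) = 14; N(748) = {260, 720, 434, 331, 661, 614, 985, 367, 276, 497, 656, 479, 594, 763}.
29-vertex 14-regular graph: strongly regular (29,14,6,7).
Distinct eigenvalues (to 4 d.p.): [14.0, 2.1926, -3.1926].
λ_max=14, λ_min=-sqrt(29)/2 - 1/2; ϑ = −29·λ_min/(λ_max−λ_min) = sqrt(29).
= 5.385165… (decimal).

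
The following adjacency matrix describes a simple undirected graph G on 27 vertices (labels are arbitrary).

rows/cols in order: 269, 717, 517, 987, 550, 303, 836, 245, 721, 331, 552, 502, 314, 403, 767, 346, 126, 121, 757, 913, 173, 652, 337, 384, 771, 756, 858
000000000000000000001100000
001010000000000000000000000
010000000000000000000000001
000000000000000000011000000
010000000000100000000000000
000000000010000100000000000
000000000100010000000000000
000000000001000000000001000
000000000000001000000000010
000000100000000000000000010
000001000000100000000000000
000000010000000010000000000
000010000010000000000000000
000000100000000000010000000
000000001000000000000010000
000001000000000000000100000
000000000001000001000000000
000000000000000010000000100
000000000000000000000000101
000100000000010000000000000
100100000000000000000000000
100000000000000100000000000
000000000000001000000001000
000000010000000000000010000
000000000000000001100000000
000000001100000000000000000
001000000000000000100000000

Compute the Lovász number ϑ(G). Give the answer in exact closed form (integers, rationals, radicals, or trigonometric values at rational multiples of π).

27*cos(pi/27)/(cos(pi/27) + 1)

deg(303) = 2; N(303) = {552, 346}.
N(756) = {721, 331}, |N(756)| = 2.
Vertex 836 has 2 neighbors: 331, 403.
Vertex 245 has 2 neighbors: 502, 384.
2-regular, N=27; the odd cycle C_{27}.
Distinct eigenvalues (to 3 d.p.): [2.0, 1.946, 1.787, 1.532, 1.194, 0.792, 0.347, -0.116, -0.574, -1.0, -1.372, -1.671, -1.879, -1.986].
ϑ = −N·λ_min/(λ_max−λ_min) = −27·(-2*cos(pi/27))/(2−(-2*cos(pi/27))) = 27*cos(pi/27)/(cos(pi/27) + 1).
= 13.454204… (decimal).
Check 13 ≤ 27*cos(pi/27)/(cos(pi/27) + 1) ≤ 14: both strict.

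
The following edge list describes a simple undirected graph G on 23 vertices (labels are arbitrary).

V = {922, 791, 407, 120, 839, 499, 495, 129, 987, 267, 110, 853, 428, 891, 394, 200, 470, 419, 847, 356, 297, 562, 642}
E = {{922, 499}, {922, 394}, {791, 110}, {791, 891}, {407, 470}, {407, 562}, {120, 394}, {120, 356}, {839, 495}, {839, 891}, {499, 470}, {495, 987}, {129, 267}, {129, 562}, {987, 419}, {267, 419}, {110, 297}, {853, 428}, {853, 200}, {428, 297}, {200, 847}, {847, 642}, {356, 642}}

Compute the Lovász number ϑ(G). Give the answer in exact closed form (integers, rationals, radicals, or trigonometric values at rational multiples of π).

23*cos(pi/23)/(cos(pi/23) + 1)

N(470) = {407, 499}, |N(470)| = 2.
Vertex 642 has 2 neighbors: 847, 356.
deg(356) = 2; N(356) = {120, 642}.
N(853) = {428, 200}, |N(853)| = 2.
23-vertex 2-regular graph: a single 23-cycle (edge-transitive).
spec(A) ≈ [2.0, 1.926, 1.709, 1.365, 0.92, 0.407, -0.136, -0.67, -1.153, -1.551, -1.834, -1.981] (distinct, 3 d.p.).
ϑ = −N·λ_min/(λ_max−λ_min) = −23·(-2*cos(pi/23))/(2−(-2*cos(pi/23))) = 23*cos(pi/23)/(cos(pi/23) + 1).
= 11.4462… (decimal).
Lovász sandwich 11 ≤ 23*cos(pi/23)/(cos(pi/23) + 1) ≤ 12: both strict.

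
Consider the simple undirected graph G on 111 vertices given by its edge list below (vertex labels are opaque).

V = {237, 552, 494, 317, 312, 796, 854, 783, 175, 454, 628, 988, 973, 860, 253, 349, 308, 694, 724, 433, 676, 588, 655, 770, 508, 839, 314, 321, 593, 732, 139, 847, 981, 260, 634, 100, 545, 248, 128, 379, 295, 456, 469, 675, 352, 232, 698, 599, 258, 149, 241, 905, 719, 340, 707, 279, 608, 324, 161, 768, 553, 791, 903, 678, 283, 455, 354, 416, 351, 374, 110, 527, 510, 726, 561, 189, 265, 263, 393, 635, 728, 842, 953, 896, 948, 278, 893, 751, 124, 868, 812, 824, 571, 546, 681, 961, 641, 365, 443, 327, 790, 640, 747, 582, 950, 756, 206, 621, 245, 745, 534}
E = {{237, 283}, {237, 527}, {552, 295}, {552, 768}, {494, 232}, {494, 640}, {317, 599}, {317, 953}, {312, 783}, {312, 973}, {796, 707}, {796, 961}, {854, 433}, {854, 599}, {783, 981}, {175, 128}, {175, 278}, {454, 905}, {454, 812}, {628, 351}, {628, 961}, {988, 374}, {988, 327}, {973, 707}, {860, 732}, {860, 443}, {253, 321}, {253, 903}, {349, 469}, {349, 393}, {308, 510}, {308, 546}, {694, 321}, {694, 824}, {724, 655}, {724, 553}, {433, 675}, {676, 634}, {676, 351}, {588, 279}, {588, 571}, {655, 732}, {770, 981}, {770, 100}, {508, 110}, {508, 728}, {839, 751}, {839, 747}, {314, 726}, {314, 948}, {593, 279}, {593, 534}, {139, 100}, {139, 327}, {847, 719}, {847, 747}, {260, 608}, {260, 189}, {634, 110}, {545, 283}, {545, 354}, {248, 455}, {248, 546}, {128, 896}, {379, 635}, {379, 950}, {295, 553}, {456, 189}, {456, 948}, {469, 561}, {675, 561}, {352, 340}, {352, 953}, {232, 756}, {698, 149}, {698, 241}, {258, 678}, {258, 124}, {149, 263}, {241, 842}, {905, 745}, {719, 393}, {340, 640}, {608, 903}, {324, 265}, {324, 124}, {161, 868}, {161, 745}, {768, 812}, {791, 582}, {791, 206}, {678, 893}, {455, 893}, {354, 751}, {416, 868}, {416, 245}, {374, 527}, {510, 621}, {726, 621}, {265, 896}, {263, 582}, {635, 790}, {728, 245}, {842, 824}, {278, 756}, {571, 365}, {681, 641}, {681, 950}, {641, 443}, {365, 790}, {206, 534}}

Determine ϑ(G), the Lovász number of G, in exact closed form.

deg(508) = 2; N(508) = {110, 728}.
deg(260) = 2; N(260) = {608, 189}.
N(354) = {545, 751}, |N(354)| = 2.
Vertex 455 has 2 neighbors: 248, 893.
Every vertex has degree 2 (N=111); connected 2-regular on 111 ⇒ C_{111}.
The 56 distinct eigenvalues: [2.0, 1.9968, 1.9872, 1.97123, 1.94895, 1.92043, 1.88575, 1.84504, 1.79841, 1.74603, 1.68805, 1.62466, 1.55607, 1.4825, 1.40417, 1.32135, 1.23429, 1.14329, 1.04861, 0.95058, 0.84951, 0.74571, 0.63953, 0.53129, 0.42136, 0.31007, 0.19779, 0.08488, -0.0283, -0.1414, -0.25404, -0.36586, -0.47652, -0.58565, -0.6929, -0.79793, -0.90041, -1.0, -1.09639, -1.18927, -1.27833, -1.36331, -1.44391, -1.51989, -1.591, -1.65702, -1.71773, -1.77293, -1.82246, -1.86614, -1.90385, -1.93547, -1.96088, -1.98001, -1.99279, -1.9992].
−111·(-2*cos(pi/111)) / ((2)−(-2*cos(pi/111))) = 111*cos(pi/111)/(cos(pi/111) + 1) = ϑ(G).
Numerically 55.48888410.
α=55, χ(Ḡ)=56; ϑ=111*cos(pi/111)/(cos(pi/111) + 1) lies between (both strict).

111*cos(pi/111)/(cos(pi/111) + 1)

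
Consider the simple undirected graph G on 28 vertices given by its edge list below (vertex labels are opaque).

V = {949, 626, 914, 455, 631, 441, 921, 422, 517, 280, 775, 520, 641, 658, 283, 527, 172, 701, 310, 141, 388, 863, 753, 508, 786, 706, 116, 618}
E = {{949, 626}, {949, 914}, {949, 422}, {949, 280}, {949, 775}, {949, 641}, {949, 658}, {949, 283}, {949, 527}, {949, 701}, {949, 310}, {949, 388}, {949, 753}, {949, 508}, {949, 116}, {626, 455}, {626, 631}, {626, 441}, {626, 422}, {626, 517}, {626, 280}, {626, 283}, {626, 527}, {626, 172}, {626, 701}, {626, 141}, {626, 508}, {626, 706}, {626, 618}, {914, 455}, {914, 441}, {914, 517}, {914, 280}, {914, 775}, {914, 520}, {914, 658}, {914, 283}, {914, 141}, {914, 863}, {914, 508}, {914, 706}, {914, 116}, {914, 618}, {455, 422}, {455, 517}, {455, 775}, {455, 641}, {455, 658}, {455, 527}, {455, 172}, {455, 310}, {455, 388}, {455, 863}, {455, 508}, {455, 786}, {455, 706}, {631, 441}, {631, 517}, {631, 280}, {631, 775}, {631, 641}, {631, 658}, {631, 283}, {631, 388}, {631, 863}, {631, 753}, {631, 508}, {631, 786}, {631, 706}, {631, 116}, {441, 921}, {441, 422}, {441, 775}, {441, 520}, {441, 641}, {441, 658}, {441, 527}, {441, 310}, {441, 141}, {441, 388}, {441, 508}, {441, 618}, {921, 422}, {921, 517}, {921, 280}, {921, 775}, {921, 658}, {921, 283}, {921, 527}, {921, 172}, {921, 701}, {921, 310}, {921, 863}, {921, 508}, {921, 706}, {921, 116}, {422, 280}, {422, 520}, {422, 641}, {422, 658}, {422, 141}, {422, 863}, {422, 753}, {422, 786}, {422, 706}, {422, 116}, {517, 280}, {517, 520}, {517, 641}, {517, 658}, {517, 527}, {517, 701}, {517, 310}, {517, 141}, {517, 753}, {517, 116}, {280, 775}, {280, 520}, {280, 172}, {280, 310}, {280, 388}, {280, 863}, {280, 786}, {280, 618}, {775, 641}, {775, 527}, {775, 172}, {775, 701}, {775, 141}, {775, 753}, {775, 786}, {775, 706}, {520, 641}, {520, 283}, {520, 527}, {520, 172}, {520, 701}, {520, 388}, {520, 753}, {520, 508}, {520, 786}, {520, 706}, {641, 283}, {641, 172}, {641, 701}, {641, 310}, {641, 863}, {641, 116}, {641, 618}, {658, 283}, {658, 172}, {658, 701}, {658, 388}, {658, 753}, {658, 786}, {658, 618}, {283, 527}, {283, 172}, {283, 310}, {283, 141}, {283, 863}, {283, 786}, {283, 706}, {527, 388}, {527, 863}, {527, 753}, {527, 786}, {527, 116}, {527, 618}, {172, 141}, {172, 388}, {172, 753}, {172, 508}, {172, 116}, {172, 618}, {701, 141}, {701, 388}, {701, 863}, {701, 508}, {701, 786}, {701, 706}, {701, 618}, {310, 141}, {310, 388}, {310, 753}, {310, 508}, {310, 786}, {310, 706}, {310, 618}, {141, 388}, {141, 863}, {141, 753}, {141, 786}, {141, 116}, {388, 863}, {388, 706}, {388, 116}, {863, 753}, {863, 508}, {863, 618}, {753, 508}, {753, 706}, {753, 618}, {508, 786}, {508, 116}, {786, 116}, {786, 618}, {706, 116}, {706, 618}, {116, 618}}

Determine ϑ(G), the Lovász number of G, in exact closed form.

N(527) = {949, 626, 455, 441, 921, 517, 775, 520, 283, 388, 863, 753, 786, 116, 618}, |N(527)| = 15.
N(116) = {949, 914, 631, 921, 422, 517, 641, 527, 172, 141, 388, 508, 786, 706, 618}, |N(116)| = 15.
deg(641) = 15; N(641) = {949, 455, 631, 441, 422, 517, 775, 520, 283, 172, 701, 310, 863, 116, 618}.
Vertex 786 has 15 neighbors: 455, 631, 422, 280, 775, 520, 658, 283, 527, 701, 310, 141, 508, 116, 618.
15-regular, N=28; this is K(8,2), the Kneser graph.
A has 3 distinct eigenvalues ≈ [15.0, 1.0, -5.0].
Lovász: ϑ = −28(-5)/(15+-1*(-5)) = 7.
Numerically 7.000000.

7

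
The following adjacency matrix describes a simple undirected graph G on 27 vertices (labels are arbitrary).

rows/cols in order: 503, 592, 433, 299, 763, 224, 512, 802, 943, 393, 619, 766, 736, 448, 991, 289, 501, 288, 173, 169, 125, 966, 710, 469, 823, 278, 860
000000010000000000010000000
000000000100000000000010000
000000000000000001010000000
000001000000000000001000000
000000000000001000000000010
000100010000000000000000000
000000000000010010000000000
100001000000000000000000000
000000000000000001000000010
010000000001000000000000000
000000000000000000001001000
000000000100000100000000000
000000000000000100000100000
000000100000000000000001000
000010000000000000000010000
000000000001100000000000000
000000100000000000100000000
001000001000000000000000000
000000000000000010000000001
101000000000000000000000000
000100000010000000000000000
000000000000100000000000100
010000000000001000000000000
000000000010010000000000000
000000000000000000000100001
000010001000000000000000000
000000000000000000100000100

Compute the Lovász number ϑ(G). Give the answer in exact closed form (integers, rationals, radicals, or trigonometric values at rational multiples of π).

27*cos(pi/27)/(cos(pi/27) + 1)

N(448) = {512, 469}, |N(448)| = 2.
Vertex 943 has 2 neighbors: 288, 278.
Vertex 393 has 2 neighbors: 592, 766.
Vertex 169 has 2 neighbors: 503, 433.
G on 27 vertices is 2-regular; this is C_{27}, the 27-cycle.
spec(A) ≈ [2.0, 1.94609, 1.787265, 1.532089, 1.194317, 0.79216, 0.347296, -0.11629, -0.573606, -1.0, -1.372483, -1.670976, -1.879385, -1.986477] (distinct, 6 d.p.).
Lovász (edge-transitive): ϑ = −27·(-2*cos(pi/27))/((2)−(-2*cos(pi/27))) = 27*cos(pi/27)/(cos(pi/27) + 1).
ϑ(G) ≈ 13.454204.
Check 13 ≤ 27*cos(pi/27)/(cos(pi/27) + 1) ≤ 14: both strict.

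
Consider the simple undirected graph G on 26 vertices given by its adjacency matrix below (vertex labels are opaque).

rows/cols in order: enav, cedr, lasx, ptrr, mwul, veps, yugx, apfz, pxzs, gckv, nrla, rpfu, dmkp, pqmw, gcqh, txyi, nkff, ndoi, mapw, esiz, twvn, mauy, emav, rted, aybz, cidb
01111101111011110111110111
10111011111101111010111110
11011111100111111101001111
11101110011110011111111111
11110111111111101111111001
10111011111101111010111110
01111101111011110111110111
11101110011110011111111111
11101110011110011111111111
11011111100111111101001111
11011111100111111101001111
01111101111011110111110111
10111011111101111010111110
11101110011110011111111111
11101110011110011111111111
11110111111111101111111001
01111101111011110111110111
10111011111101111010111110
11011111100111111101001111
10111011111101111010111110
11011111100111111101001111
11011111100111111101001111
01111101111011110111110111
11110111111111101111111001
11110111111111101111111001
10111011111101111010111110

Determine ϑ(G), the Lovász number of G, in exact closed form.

deg(nrla) = 20; N(nrla) = {enav, cedr, ptrr, mwul, veps, yugx, apfz, pxzs, rpfu, dmkp, pqmw, gcqh, txyi, nkff, ndoi, esiz, emav, rted, aybz, cidb}.
N(mauy) = {enav, cedr, ptrr, mwul, veps, yugx, apfz, pxzs, rpfu, dmkp, pqmw, gcqh, txyi, nkff, ndoi, esiz, emav, rted, aybz, cidb}, |N(mauy)| = 20.
N(yugx) = {cedr, lasx, ptrr, mwul, veps, apfz, pxzs, gckv, nrla, dmkp, pqmw, gcqh, txyi, ndoi, mapw, esiz, twvn, mauy, rted, aybz, cidb}, |N(yugx)| = 21.
deg(gcqh) = 21; N(gcqh) = {enav, cedr, lasx, mwul, veps, yugx, gckv, nrla, rpfu, dmkp, txyi, nkff, ndoi, mapw, esiz, twvn, mauy, emav, rted, aybz, cidb}.
Complete 5-partite, parts [6, 6, 5, 5, 4]: perfect, ϑ = α = 6.
= 6.0000000… (decimal).
6 ≤ 6 ≤ 6: collapsed.

6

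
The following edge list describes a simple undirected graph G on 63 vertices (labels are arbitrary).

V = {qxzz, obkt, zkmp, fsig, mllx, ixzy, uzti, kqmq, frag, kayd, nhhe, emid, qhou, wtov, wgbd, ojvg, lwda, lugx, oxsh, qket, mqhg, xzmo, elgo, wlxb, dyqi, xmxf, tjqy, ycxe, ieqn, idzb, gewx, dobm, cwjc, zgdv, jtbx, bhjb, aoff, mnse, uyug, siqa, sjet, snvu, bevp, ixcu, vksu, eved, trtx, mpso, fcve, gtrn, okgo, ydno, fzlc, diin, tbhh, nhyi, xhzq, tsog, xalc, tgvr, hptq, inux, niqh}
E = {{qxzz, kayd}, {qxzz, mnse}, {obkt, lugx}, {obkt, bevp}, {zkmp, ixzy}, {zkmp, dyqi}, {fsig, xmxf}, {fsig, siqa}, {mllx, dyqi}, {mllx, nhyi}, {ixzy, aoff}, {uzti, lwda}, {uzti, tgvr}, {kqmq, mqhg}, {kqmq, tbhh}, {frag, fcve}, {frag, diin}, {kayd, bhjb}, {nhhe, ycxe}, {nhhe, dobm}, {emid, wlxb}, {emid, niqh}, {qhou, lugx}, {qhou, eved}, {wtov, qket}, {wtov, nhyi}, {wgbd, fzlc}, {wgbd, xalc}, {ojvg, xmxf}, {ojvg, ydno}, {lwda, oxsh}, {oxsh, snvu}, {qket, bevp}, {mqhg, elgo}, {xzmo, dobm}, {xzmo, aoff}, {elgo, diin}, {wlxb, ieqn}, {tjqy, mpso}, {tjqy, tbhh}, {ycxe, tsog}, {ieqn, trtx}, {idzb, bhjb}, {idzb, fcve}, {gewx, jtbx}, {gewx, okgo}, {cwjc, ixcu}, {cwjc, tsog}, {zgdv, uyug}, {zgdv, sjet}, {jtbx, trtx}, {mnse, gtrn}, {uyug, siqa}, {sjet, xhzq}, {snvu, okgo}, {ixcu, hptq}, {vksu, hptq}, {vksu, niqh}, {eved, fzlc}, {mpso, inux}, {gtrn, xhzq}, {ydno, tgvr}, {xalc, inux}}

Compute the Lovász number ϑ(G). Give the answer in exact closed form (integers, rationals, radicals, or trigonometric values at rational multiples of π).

deg(diin) = 2; N(diin) = {frag, elgo}.
Vertex xalc has 2 neighbors: wgbd, inux.
Vertex dyqi has 2 neighbors: zkmp, mllx.
Vertex fzlc has 2 neighbors: wgbd, eved.
Every vertex has degree 2 (N=63); this is C_{63}, the 63-cycle.
Distinct eigenvalues (to 3 d.p.): [2.0, 1.99, 1.96, 1.911, 1.843, 1.756, 1.652, 1.532, 1.396, 1.247, 1.085, 0.912, 0.731, 0.542, 0.347, 0.149, -0.05, -0.249, -0.445, -0.637, -0.823, -1.0, -1.167, -1.323, -1.466, -1.594, -1.707, -1.802, -1.879, -1.938, -1.978, -1.998].
ϑ = −N·λ_min/(λ_max−λ_min) = −63·(-2*cos(pi/63))/(2−(-2*cos(pi/63))) = 63*cos(pi/63)/(cos(pi/63) + 1).
≈ 31.480409 (to 6 d.p.).
Check 31 ≤ 63*cos(pi/63)/(cos(pi/63) + 1) ≤ 32: both strict.

63*cos(pi/63)/(cos(pi/63) + 1)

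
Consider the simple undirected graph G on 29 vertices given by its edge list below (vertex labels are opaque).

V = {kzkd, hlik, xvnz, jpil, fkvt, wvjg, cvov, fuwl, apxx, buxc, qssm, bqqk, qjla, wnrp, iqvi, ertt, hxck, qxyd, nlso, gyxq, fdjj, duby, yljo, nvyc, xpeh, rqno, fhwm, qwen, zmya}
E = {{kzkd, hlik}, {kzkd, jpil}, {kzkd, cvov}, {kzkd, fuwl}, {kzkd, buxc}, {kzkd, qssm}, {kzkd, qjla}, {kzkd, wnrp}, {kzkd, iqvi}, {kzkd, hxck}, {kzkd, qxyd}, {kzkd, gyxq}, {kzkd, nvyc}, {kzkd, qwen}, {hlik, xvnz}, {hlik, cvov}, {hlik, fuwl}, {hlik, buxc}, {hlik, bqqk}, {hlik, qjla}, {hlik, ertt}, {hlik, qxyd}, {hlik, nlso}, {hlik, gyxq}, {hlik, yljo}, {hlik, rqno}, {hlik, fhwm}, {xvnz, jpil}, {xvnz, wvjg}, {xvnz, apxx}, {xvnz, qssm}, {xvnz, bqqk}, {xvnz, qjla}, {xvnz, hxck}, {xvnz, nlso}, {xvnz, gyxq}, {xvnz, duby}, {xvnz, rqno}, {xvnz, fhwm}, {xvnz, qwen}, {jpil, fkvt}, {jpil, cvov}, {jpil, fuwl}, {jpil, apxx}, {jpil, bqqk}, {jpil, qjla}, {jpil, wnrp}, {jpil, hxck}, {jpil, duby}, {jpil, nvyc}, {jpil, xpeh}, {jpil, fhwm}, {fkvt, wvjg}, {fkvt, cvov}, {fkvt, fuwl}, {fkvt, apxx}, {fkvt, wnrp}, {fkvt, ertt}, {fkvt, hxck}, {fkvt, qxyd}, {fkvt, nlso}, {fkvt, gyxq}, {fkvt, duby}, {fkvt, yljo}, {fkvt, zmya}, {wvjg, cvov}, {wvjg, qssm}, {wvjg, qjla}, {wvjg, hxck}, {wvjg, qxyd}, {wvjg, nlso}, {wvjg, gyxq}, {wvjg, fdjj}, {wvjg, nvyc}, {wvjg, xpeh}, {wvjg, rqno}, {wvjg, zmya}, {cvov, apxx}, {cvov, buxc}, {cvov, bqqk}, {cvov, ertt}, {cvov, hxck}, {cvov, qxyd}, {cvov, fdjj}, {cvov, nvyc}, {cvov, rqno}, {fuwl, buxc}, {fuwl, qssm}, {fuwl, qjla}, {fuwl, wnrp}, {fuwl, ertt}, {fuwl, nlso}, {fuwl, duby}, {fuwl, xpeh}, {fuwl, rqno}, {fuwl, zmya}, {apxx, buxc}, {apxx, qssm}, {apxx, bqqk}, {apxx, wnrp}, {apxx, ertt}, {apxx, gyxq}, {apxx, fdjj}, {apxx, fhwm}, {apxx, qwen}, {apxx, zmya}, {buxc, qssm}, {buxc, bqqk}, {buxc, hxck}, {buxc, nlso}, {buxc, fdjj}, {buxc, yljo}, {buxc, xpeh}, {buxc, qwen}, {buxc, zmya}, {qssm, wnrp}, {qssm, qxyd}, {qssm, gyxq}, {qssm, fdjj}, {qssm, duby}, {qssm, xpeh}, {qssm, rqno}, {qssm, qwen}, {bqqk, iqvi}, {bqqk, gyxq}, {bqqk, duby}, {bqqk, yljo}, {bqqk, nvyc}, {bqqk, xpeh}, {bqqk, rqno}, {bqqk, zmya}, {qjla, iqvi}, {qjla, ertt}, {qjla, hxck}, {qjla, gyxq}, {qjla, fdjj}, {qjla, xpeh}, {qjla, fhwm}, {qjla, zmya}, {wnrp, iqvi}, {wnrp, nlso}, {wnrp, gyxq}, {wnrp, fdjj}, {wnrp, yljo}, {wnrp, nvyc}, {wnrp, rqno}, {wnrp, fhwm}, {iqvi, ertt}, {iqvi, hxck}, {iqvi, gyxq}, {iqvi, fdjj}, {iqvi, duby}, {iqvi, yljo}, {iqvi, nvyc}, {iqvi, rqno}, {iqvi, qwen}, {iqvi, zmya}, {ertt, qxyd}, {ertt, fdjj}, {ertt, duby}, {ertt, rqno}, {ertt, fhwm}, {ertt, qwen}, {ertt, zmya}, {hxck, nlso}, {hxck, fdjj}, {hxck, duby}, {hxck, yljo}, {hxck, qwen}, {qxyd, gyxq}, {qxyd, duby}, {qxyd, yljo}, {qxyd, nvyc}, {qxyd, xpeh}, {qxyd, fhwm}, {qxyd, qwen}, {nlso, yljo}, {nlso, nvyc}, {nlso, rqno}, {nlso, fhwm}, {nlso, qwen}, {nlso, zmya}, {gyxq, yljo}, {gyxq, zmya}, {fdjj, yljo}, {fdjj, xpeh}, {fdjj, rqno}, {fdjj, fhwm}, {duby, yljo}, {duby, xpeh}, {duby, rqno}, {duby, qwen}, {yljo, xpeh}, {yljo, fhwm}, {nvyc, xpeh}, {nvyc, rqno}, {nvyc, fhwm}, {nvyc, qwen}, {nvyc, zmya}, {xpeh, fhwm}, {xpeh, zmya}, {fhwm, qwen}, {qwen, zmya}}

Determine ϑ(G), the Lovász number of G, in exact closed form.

Vertex xvnz has 14 neighbors: hlik, jpil, wvjg, apxx, qssm, bqqk, qjla, hxck, nlso, gyxq, duby, rqno, fhwm, qwen.
N(zmya) = {fkvt, wvjg, fuwl, apxx, buxc, bqqk, qjla, iqvi, ertt, nlso, gyxq, nvyc, xpeh, qwen}, |N(zmya)| = 14.
deg(qjla) = 14; N(qjla) = {kzkd, hlik, xvnz, jpil, wvjg, fuwl, iqvi, ertt, hxck, gyxq, fdjj, xpeh, fhwm, zmya}.
deg(kzkd) = 14; N(kzkd) = {hlik, jpil, cvov, fuwl, buxc, qssm, qjla, wnrp, iqvi, hxck, qxyd, gyxq, nvyc, qwen}.
Every vertex has degree 14 (N=29); strongly regular (29,14,6,7).
spec(A) ≈ [14.0, 2.192582, -3.192582] (distinct, 6 d.p.).
−29·(-sqrt(29)/2 - 1/2) / ((14)−(-sqrt(29)/2 - 1/2)) = sqrt(29) = ϑ(G).
= 5.38516… (decimal).

sqrt(29)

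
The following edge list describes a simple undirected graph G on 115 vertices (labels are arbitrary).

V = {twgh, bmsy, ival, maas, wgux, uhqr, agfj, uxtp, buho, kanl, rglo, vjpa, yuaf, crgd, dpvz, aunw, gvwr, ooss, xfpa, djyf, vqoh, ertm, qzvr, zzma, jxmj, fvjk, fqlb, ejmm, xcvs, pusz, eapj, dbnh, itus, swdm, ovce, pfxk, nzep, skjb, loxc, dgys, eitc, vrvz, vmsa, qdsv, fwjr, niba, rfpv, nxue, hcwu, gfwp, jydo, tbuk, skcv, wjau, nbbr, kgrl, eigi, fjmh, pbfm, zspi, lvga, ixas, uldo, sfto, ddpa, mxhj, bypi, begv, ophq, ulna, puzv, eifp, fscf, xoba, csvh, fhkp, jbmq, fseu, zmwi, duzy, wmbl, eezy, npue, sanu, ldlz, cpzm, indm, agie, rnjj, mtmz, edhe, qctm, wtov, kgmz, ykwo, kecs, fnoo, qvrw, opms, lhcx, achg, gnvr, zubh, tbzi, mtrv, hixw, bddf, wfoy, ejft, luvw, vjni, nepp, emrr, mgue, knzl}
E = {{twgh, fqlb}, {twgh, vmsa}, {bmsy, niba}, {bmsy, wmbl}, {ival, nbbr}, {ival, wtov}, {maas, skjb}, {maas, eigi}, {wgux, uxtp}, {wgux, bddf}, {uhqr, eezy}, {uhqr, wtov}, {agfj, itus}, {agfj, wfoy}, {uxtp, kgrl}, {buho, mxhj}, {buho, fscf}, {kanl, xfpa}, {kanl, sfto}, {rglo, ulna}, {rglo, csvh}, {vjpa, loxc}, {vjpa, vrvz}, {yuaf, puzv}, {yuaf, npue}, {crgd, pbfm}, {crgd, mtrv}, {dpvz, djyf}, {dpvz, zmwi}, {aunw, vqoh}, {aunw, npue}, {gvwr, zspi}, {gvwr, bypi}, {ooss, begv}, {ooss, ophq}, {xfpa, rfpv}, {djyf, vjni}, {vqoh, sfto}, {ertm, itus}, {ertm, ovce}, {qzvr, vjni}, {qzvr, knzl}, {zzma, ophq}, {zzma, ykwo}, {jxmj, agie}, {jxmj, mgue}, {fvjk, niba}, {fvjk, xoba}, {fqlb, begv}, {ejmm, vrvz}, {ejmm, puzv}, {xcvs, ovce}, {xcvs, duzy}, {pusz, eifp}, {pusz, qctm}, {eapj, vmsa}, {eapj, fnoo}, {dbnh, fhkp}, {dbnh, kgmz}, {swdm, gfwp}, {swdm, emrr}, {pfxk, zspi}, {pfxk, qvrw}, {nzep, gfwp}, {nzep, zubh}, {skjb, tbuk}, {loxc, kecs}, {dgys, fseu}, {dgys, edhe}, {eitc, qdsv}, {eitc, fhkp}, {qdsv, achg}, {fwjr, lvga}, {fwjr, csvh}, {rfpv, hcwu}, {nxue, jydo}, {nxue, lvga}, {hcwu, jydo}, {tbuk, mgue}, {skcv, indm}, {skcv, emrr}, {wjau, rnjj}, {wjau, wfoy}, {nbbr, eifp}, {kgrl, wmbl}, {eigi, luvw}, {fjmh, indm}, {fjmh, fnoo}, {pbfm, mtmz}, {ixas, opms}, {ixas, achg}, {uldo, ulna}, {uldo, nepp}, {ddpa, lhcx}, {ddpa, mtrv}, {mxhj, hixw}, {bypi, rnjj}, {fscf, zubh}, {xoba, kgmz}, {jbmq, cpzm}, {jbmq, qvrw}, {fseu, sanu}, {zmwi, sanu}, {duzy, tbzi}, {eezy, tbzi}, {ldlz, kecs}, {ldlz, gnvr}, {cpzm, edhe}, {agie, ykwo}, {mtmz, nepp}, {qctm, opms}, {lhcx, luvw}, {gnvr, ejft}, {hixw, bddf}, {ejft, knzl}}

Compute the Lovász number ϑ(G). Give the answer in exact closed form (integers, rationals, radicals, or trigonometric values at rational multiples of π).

N(wfoy) = {agfj, wjau}, |N(wfoy)| = 2.
N(npue) = {yuaf, aunw}, |N(npue)| = 2.
Vertex ooss has 2 neighbors: begv, ophq.
deg(bypi) = 2; N(bypi) = {gvwr, rnjj}.
G on 115 vertices is 2-regular; connected 2-regular on 115 ⇒ C_{115}.
A has 58 distinct eigenvalues ≈ [2.0, 1.99702, 1.98807, 1.97319, 1.95243, 1.92583, 1.89349, 1.8555, 1.81197, 1.76304, 1.70884, 1.64954, 1.58532, 1.51637, 1.44289, 1.36511, 1.28325, 1.19756, 1.1083, 1.01573, 0.92013, 0.82178, 0.72098, 0.61803, 0.51324, 0.40691, 0.29937, 0.19094, 0.08193, -0.02732, -0.13648, -0.24524, -0.35327, -0.46025, -0.56585, -0.66976, -0.77167, -0.87128, -0.96829, -1.06241, -1.15336, -1.24087, -1.32467, -1.40452, -1.48018, -1.55142, -1.61803, -1.67982, -1.73659, -1.78817, -1.83442, -1.8752, -1.91038, -1.93985, -1.96354, -1.98137, -1.99329, -1.99925].
−115·(-2*cos(pi/115)) / ((2)−(-2*cos(pi/115))) = 115*cos(pi/115)/(cos(pi/115) + 1) = ϑ(G).
Numerically 57.48927.
α=57, χ(Ḡ)=58; ϑ=115*cos(pi/115)/(cos(pi/115) + 1) lies between (both strict).

115*cos(pi/115)/(cos(pi/115) + 1)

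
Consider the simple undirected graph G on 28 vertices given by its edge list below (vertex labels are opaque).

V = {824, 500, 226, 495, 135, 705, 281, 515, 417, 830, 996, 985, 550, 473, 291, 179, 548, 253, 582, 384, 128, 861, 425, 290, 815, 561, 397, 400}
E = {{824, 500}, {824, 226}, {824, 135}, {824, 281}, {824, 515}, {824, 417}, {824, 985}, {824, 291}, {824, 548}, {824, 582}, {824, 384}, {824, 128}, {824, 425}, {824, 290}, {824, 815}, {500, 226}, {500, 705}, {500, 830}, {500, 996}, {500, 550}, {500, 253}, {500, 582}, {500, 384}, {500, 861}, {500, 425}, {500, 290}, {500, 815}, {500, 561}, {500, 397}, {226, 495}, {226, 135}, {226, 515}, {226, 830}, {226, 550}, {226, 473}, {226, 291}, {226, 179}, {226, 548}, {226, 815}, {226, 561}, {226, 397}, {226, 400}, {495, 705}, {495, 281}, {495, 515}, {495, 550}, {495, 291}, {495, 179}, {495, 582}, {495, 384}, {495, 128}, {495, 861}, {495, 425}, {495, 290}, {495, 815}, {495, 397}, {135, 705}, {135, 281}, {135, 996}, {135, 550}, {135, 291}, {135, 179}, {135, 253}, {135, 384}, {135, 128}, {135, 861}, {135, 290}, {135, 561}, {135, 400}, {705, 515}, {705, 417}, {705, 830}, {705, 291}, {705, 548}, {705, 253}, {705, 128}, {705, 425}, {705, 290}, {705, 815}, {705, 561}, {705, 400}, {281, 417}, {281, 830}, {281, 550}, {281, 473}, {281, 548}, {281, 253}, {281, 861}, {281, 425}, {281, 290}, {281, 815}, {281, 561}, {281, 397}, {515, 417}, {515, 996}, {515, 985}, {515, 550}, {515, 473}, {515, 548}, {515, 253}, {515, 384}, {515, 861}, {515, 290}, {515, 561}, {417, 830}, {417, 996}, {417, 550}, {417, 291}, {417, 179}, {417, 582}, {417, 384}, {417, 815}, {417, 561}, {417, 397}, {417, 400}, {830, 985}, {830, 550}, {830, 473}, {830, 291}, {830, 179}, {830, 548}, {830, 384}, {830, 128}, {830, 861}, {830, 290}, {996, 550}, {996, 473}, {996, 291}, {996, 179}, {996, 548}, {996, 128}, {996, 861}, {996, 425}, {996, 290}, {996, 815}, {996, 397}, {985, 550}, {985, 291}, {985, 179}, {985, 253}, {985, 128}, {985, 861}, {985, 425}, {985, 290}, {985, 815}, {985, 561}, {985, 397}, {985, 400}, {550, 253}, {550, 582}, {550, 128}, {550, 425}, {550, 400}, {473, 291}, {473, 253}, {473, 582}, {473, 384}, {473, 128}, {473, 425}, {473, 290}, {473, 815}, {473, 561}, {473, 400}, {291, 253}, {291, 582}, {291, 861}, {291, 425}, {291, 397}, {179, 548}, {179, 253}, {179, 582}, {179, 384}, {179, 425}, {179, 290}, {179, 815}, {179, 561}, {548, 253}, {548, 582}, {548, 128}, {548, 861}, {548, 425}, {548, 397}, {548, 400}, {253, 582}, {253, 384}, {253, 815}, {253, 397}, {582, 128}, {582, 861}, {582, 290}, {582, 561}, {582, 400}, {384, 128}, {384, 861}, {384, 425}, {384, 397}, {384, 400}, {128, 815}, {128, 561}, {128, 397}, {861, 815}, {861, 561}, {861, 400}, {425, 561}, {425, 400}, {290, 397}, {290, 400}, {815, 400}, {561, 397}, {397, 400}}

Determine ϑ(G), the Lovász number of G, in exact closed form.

7

Vertex 550 has 15 neighbors: 500, 226, 495, 135, 281, 515, 417, 830, 996, 985, 253, 582, 128, 425, 400.
deg(400) = 15; N(400) = {226, 135, 705, 417, 985, 550, 473, 548, 582, 384, 861, 425, 290, 815, 397}.
deg(291) = 15; N(291) = {824, 226, 495, 135, 705, 417, 830, 996, 985, 473, 253, 582, 861, 425, 397}.
Vertex 495 has 15 neighbors: 226, 705, 281, 515, 550, 291, 179, 582, 384, 128, 861, 425, 290, 815, 397.
Regular of degree 15 on 28 vertices: Kneser K(8,2) on C(8,2)=28 vertices.
Distinct eigenvalues (to 4 d.p.): [15.0, 1.0, -5.0].
Lovász: ϑ = −28(-5)/(15+-1*(-5)) = 7.
ϑ(G) ≈ 7.0000.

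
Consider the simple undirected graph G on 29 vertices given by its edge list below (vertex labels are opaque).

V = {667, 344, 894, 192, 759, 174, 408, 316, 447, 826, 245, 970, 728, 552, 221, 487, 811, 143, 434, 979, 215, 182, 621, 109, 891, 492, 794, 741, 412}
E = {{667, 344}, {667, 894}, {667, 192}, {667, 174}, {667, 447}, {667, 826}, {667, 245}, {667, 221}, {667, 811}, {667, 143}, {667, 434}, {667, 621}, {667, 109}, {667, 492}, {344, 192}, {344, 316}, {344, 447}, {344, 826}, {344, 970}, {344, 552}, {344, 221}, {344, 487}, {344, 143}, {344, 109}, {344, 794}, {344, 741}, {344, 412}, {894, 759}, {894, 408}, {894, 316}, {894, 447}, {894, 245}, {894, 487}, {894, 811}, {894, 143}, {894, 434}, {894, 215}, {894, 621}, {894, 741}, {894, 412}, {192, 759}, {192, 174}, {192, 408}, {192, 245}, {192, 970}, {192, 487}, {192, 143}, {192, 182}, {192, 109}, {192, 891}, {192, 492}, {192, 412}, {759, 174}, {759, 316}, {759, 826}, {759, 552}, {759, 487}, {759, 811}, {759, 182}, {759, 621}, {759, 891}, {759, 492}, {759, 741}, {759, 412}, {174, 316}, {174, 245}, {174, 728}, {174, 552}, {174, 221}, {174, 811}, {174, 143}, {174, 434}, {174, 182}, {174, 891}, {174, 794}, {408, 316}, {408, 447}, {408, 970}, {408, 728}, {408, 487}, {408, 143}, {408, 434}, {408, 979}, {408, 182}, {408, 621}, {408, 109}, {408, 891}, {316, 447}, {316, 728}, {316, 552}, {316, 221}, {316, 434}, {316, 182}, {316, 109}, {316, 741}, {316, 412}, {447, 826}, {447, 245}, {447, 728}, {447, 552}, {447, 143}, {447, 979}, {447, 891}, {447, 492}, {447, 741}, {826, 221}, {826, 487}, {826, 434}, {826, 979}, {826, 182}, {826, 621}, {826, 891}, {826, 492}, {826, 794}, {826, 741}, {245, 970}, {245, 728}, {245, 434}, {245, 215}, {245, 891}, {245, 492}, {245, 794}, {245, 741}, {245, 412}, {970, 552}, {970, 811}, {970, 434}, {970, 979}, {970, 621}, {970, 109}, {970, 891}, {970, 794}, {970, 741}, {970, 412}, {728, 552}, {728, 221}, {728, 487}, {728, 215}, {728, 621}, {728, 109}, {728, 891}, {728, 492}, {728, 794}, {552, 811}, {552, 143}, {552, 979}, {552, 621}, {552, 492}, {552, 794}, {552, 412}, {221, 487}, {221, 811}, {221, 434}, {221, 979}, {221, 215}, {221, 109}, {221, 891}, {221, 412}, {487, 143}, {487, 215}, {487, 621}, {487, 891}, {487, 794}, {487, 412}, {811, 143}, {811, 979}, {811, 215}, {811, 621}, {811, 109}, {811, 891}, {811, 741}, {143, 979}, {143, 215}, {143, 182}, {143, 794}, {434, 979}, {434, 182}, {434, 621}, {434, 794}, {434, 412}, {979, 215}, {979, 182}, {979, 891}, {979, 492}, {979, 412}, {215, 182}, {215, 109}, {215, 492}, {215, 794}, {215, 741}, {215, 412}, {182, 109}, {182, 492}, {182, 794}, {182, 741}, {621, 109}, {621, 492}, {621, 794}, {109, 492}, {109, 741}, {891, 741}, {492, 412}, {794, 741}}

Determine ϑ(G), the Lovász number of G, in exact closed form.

sqrt(29)

deg(344) = 14; N(344) = {667, 192, 316, 447, 826, 970, 552, 221, 487, 143, 109, 794, 741, 412}.
Vertex 492 has 14 neighbors: 667, 192, 759, 447, 826, 245, 728, 552, 979, 215, 182, 621, 109, 412.
N(434) = {667, 894, 174, 408, 316, 826, 245, 970, 221, 979, 182, 621, 794, 412}, |N(434)| = 14.
Vertex 811 has 14 neighbors: 667, 894, 759, 174, 970, 552, 221, 143, 979, 215, 621, 109, 891, 741.
deg(v) = 14 for all v (|V|=29); SR(29,14,6,7) — a Paley graph.
A has 3 distinct eigenvalues ≈ [14.0, 2.192582, -3.192582].
With N=29: ϑ(G) = 29·(-(-sqrt(29)/2 - 1/2))/(14−(-sqrt(29)/2 - 1/2)) = sqrt(29).
≈ 5.3851648 (to 7 d.p.).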